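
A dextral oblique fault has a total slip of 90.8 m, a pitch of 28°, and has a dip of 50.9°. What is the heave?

dip-slip = net slip × sin(rake) = 90.8 m × sin(28°) = 42.63 m
heave = dip-slip × cos(dip) = 42.63 × cos(50.9°) = 26.9 m

26.9 m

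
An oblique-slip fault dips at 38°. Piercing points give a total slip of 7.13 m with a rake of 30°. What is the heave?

dip-slip = net slip × sin(rake) = 7.13 m × sin(30°) = 3.565 m
heave = dip-slip × cos(dip) = 3.565 × cos(38°) = 2.81 m

2.81 m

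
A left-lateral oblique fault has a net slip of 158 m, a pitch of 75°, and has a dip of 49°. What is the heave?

100 m

dip-slip = net slip × sin(rake) = 158 m × sin(75°) = 152.6 m
heave = dip-slip × cos(dip) = 152.6 × cos(49°) = 100 m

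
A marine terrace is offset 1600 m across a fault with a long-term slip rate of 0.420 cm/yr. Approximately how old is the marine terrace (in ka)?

age = offset / rate = 1600 m / (0.420 cm/yr) = 381000 yr = 381 ka

381 ka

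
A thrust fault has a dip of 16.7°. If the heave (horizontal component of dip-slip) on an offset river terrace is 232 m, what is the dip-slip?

242 m

dip-slip = heave / cos(dip) = 232 / cos(16.7°) = 242 m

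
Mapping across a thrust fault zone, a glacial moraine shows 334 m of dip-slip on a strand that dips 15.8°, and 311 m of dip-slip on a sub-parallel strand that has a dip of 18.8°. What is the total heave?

heave_A = 334 × cos(15.8°) = 321.4 m
heave_B = 311 × cos(18.8°) = 294.4 m
total = 321.4 + 294.4 = 616 m

616 m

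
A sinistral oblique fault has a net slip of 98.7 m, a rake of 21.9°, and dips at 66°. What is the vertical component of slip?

dip-slip = net slip × sin(rake) = 98.7 m × sin(21.9°) = 36.81 m
throw = dip-slip × sin(dip) = 36.81 × sin(66°) = 33.6 m

33.6 m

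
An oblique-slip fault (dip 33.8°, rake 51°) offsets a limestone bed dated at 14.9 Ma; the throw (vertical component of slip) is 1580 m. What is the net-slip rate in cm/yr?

0.0245 cm/yr

dip-slip = throw / sin(dip) = 1580 / sin(33.8°) = 2840 m
net slip = dip-slip / sin(rake) = 2840 / sin(51°) = 3655 m
rate = 3655 m / 14.9 Ma = 0.000245 m/yr = 0.0245 cm/yr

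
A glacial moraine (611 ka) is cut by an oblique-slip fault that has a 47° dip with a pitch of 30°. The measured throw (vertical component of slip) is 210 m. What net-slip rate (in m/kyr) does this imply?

0.940 m/kyr

dip-slip = throw / sin(dip) = 210 / sin(47°) = 287.1 m
net slip = dip-slip / sin(rake) = 287.1 / sin(30°) = 574.3 m
rate = 574.3 m / 611 ka = 0.000940 m/yr = 0.940 m/kyr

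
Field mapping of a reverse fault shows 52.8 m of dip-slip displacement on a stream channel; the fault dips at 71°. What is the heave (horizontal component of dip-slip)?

heave = dip-slip × cos(dip) = 52.8 m × cos(71°) = 17.2 m

17.2 m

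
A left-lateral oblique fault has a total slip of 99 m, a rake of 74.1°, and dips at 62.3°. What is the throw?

dip-slip = net slip × sin(rake) = 99 m × sin(74.1°) = 95.21 m
throw = dip-slip × sin(dip) = 95.21 × sin(62.3°) = 84.3 m

84.3 m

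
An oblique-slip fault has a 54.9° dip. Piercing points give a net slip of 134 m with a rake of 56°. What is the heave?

dip-slip = net slip × sin(rake) = 134 m × sin(56°) = 111.1 m
heave = dip-slip × cos(dip) = 111.1 × cos(54.9°) = 63.9 m

63.9 m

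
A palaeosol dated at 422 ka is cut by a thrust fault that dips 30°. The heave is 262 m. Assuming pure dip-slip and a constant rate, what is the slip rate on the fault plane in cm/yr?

dip-slip = heave / cos(dip) = 262 m / cos(30°) = 302.5 m
rate = 302.5 m / 422 ka = 0.000717 m/yr = 0.0717 cm/yr

0.0717 cm/yr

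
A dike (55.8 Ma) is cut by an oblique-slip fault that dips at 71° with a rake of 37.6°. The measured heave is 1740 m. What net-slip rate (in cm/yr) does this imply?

dip-slip = heave / cos(dip) = 1740 / cos(71°) = 5345 m
net slip = dip-slip / sin(rake) = 5345 / sin(37.6°) = 8759 m
rate = 8759 m / 55.8 Ma = 0.000157 m/yr = 0.0157 cm/yr

0.0157 cm/yr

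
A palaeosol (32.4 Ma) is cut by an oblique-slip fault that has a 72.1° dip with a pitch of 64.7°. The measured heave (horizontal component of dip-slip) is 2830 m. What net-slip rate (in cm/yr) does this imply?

dip-slip = heave / cos(dip) = 2830 / cos(72.1°) = 9208 m
net slip = dip-slip / sin(rake) = 9208 / sin(64.7°) = 10180 m
rate = 10180 m / 32.4 Ma = 0.000314 m/yr = 0.0314 cm/yr

0.0314 cm/yr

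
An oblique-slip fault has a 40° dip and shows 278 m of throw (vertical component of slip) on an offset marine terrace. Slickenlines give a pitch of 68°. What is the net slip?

466 m

dip-slip = throw / sin(dip) = 278 / sin(40°) = 432.5 m
net slip = dip-slip / sin(rake) = 432.5 / sin(68°) = 466 m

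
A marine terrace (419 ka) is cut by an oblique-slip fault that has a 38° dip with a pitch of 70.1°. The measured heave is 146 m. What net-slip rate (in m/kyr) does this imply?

0.470 m/kyr

dip-slip = heave / cos(dip) = 146 / cos(38°) = 185.3 m
net slip = dip-slip / sin(rake) = 185.3 / sin(70.1°) = 197 m
rate = 197 m / 419 ka = 0.000470 m/yr = 0.470 m/kyr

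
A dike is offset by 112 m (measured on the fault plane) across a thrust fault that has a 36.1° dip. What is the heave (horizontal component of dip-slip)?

heave = dip-slip × cos(dip) = 112 m × cos(36.1°) = 90.5 m

90.5 m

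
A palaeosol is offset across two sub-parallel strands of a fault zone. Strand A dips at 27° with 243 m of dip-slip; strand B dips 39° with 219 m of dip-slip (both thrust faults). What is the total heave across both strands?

387 m

heave_A = 243 × cos(27°) = 216.5 m
heave_B = 219 × cos(39°) = 170.2 m
total = 216.5 + 170.2 = 387 m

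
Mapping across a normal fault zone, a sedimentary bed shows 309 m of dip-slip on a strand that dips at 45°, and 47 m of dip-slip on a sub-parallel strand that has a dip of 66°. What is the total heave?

238 m

heave_A = 309 × cos(45°) = 218.5 m
heave_B = 47 × cos(66°) = 19.12 m
total = 218.5 + 19.12 = 238 m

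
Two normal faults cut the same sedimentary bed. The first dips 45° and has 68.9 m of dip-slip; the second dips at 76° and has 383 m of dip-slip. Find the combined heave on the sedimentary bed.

141 m

heave_A = 68.9 × cos(45°) = 48.72 m
heave_B = 383 × cos(76°) = 92.66 m
total = 48.72 + 92.66 = 141 m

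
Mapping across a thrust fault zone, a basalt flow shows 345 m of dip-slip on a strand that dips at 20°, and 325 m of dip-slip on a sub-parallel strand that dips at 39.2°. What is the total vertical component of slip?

323 m

throw_A = 345 × sin(20°) = 118 m
throw_B = 325 × sin(39.2°) = 205.4 m
total = 118 + 205.4 = 323 m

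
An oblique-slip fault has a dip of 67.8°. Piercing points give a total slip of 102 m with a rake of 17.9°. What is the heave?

11.8 m

dip-slip = net slip × sin(rake) = 102 m × sin(17.9°) = 31.35 m
heave = dip-slip × cos(dip) = 31.35 × cos(67.8°) = 11.8 m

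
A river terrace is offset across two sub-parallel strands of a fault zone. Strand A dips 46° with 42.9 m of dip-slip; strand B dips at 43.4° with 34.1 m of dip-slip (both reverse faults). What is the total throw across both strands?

54.3 m

throw_A = 42.9 × sin(46°) = 30.86 m
throw_B = 34.1 × sin(43.4°) = 23.43 m
total = 30.86 + 23.43 = 54.3 m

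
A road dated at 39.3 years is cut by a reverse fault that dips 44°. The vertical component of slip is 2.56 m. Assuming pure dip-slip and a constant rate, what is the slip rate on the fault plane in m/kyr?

dip-slip = throw / sin(dip) = 2.56 m / sin(44°) = 3.685 m
rate = 3.685 m / 39.3 years = 0.0938 m/yr = 93.8 m/kyr

93.8 m/kyr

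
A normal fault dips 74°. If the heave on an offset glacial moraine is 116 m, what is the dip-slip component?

dip-slip = heave / cos(dip) = 116 / cos(74°) = 421 m

421 m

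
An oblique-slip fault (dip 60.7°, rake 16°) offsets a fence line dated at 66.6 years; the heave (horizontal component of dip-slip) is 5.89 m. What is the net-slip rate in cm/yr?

dip-slip = heave / cos(dip) = 5.89 / cos(60.7°) = 12.04 m
net slip = dip-slip / sin(rake) = 12.04 / sin(16°) = 43.66 m
rate = 43.66 m / 66.6 years = 0.656 m/yr = 65.6 cm/yr

65.6 cm/yr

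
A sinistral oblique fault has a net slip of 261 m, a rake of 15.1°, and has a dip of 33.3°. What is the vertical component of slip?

dip-slip = net slip × sin(rake) = 261 m × sin(15.1°) = 67.99 m
throw = dip-slip × sin(dip) = 67.99 × sin(33.3°) = 37.3 m

37.3 m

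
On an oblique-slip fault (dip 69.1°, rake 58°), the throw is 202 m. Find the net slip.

255 m

dip-slip = throw / sin(dip) = 202 / sin(69.1°) = 216.2 m
net slip = dip-slip / sin(rake) = 216.2 / sin(58°) = 255 m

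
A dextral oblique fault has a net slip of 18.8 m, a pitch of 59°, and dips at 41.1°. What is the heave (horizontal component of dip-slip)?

dip-slip = net slip × sin(rake) = 18.8 m × sin(59°) = 16.11 m
heave = dip-slip × cos(dip) = 16.11 × cos(41.1°) = 12.1 m

12.1 m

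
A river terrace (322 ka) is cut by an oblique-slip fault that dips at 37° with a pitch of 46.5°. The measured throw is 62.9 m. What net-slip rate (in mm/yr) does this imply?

dip-slip = throw / sin(dip) = 62.9 / sin(37°) = 104.5 m
net slip = dip-slip / sin(rake) = 104.5 / sin(46.5°) = 144.1 m
rate = 144.1 m / 322 ka = 0.000447 m/yr = 0.447 mm/yr

0.447 mm/yr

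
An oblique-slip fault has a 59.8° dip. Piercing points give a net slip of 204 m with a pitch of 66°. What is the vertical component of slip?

dip-slip = net slip × sin(rake) = 204 m × sin(66°) = 186.4 m
throw = dip-slip × sin(dip) = 186.4 × sin(59.8°) = 161 m

161 m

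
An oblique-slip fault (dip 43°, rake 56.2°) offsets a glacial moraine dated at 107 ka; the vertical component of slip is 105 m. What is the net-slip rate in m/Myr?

dip-slip = throw / sin(dip) = 105 / sin(43°) = 154 m
net slip = dip-slip / sin(rake) = 154 / sin(56.2°) = 185.3 m
rate = 185.3 m / 107 ka = 0.00173 m/yr = 1730 m/Myr

1730 m/Myr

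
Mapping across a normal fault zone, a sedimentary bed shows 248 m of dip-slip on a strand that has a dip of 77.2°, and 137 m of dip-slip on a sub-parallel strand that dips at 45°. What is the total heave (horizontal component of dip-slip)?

152 m

heave_A = 248 × cos(77.2°) = 54.94 m
heave_B = 137 × cos(45°) = 96.87 m
total = 54.94 + 96.87 = 152 m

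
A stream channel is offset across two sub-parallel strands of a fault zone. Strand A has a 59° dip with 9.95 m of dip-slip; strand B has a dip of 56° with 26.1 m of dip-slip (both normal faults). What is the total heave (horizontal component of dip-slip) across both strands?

heave_A = 9.95 × cos(59°) = 5.125 m
heave_B = 26.1 × cos(56°) = 14.59 m
total = 5.125 + 14.59 = 19.7 m

19.7 m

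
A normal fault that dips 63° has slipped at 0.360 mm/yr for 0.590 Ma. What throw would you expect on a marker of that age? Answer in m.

dip-slip = rate × time = 0.360 mm/yr × 0.590 Ma = 212.4 m
throw = dip-slip × sin(dip) = 212.4 × sin(63°) = 189 m

189 m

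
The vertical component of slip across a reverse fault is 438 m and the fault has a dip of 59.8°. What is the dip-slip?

dip-slip = throw / sin(dip) = 438 / sin(59.8°) = 507 m

507 m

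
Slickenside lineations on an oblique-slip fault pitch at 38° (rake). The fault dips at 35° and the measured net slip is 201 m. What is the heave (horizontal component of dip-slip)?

101 m

dip-slip = net slip × sin(rake) = 201 m × sin(38°) = 123.7 m
heave = dip-slip × cos(dip) = 123.7 × cos(35°) = 101 m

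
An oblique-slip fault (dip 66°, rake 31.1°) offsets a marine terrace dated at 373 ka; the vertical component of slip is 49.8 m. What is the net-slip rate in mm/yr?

dip-slip = throw / sin(dip) = 49.8 / sin(66°) = 54.51 m
net slip = dip-slip / sin(rake) = 54.51 / sin(31.1°) = 105.5 m
rate = 105.5 m / 373 ka = 0.000283 m/yr = 0.283 mm/yr

0.283 mm/yr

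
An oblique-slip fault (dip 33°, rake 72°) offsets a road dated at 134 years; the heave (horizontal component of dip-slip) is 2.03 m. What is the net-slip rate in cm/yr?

dip-slip = heave / cos(dip) = 2.03 / cos(33°) = 2.420 m
net slip = dip-slip / sin(rake) = 2.420 / sin(72°) = 2.545 m
rate = 2.545 m / 134 years = 0.0190 m/yr = 1.90 cm/yr

1.90 cm/yr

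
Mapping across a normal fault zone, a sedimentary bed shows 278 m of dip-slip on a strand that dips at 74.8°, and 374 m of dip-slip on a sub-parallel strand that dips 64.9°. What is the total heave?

232 m

heave_A = 278 × cos(74.8°) = 72.89 m
heave_B = 374 × cos(64.9°) = 158.7 m
total = 72.89 + 158.7 = 232 m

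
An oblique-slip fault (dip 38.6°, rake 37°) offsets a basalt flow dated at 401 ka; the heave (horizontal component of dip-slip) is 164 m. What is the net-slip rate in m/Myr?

dip-slip = heave / cos(dip) = 164 / cos(38.6°) = 209.8 m
net slip = dip-slip / sin(rake) = 209.8 / sin(37°) = 348.7 m
rate = 348.7 m / 401 ka = 0.000870 m/yr = 870 m/Myr

870 m/Myr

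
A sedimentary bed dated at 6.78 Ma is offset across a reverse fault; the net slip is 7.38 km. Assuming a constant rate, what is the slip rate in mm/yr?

1.09 mm/yr

rate = 7.38 km / 6.78 Ma = 0.00109 m/yr = 1.09 mm/yr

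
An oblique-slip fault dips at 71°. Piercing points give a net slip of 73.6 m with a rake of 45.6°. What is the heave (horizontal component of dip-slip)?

17.1 m

dip-slip = net slip × sin(rake) = 73.6 m × sin(45.6°) = 52.59 m
heave = dip-slip × cos(dip) = 52.59 × cos(71°) = 17.1 m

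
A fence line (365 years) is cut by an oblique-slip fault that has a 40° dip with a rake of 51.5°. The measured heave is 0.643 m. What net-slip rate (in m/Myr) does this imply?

2940 m/Myr

dip-slip = heave / cos(dip) = 0.643 / cos(40°) = 0.8394 m
net slip = dip-slip / sin(rake) = 0.8394 / sin(51.5°) = 1.073 m
rate = 1.073 m / 365 years = 0.00294 m/yr = 2940 m/Myr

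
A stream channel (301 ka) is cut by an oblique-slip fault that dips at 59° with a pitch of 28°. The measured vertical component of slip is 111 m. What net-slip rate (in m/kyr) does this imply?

0.916 m/kyr

dip-slip = throw / sin(dip) = 111 / sin(59°) = 129.5 m
net slip = dip-slip / sin(rake) = 129.5 / sin(28°) = 275.8 m
rate = 275.8 m / 301 ka = 0.000916 m/yr = 0.916 m/kyr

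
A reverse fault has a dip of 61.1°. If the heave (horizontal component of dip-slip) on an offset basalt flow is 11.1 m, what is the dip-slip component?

dip-slip = heave / cos(dip) = 11.1 / cos(61.1°) = 23 m

23 m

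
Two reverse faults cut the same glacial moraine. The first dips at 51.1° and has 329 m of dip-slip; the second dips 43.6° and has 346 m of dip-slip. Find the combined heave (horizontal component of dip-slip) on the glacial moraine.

457 m

heave_A = 329 × cos(51.1°) = 206.6 m
heave_B = 346 × cos(43.6°) = 250.6 m
total = 206.6 + 250.6 = 457 m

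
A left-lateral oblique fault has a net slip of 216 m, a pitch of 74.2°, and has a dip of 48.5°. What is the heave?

dip-slip = net slip × sin(rake) = 216 m × sin(74.2°) = 207.8 m
heave = dip-slip × cos(dip) = 207.8 × cos(48.5°) = 138 m

138 m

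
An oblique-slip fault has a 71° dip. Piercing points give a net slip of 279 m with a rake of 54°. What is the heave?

dip-slip = net slip × sin(rake) = 279 m × sin(54°) = 225.7 m
heave = dip-slip × cos(dip) = 225.7 × cos(71°) = 73.5 m

73.5 m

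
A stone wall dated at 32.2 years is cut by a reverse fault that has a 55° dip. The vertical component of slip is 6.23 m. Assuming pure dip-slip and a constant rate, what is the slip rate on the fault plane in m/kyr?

dip-slip = throw / sin(dip) = 6.23 m / sin(55°) = 7.605 m
rate = 7.605 m / 32.2 years = 0.236 m/yr = 236 m/kyr

236 m/kyr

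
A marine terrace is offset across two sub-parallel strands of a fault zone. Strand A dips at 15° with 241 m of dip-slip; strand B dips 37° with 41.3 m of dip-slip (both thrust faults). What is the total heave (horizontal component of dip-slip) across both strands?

heave_A = 241 × cos(15°) = 232.8 m
heave_B = 41.3 × cos(37°) = 32.98 m
total = 232.8 + 32.98 = 266 m

266 m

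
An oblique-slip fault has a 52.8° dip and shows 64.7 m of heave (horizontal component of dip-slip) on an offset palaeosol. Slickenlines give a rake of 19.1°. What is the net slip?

dip-slip = heave / cos(dip) = 64.7 / cos(52.8°) = 107 m
net slip = dip-slip / sin(rake) = 107 / sin(19.1°) = 327 m

327 m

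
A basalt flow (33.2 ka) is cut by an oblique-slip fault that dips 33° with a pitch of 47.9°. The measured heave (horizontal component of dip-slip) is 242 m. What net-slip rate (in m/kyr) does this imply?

dip-slip = heave / cos(dip) = 242 / cos(33°) = 288.6 m
net slip = dip-slip / sin(rake) = 288.6 / sin(47.9°) = 388.9 m
rate = 388.9 m / 33.2 ka = 0.0117 m/yr = 11.7 m/kyr

11.7 m/kyr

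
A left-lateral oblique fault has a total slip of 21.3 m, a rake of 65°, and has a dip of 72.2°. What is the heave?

dip-slip = net slip × sin(rake) = 21.3 m × sin(65°) = 19.30 m
heave = dip-slip × cos(dip) = 19.30 × cos(72.2°) = 5.90 m

5.90 m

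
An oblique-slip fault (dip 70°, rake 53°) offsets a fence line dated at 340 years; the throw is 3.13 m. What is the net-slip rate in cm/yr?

1.23 cm/yr

dip-slip = throw / sin(dip) = 3.13 / sin(70°) = 3.331 m
net slip = dip-slip / sin(rake) = 3.331 / sin(53°) = 4.171 m
rate = 4.171 m / 340 years = 0.0123 m/yr = 1.23 cm/yr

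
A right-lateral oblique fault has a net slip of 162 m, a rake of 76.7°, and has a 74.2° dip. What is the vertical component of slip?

152 m

dip-slip = net slip × sin(rake) = 162 m × sin(76.7°) = 157.7 m
throw = dip-slip × sin(dip) = 157.7 × sin(74.2°) = 152 m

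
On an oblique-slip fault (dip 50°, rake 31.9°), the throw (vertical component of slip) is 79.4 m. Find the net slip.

196 m

dip-slip = throw / sin(dip) = 79.4 / sin(50°) = 103.6 m
net slip = dip-slip / sin(rake) = 103.6 / sin(31.9°) = 196 m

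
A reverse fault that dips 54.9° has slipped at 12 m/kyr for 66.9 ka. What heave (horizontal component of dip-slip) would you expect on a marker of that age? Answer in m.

462 m

dip-slip = rate × time = 12 m/kyr × 66.9 ka = 802.8 m
heave = dip-slip × cos(dip) = 802.8 × cos(54.9°) = 462 m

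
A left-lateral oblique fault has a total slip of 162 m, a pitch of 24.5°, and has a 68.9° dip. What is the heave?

dip-slip = net slip × sin(rake) = 162 m × sin(24.5°) = 67.18 m
heave = dip-slip × cos(dip) = 67.18 × cos(68.9°) = 24.2 m

24.2 m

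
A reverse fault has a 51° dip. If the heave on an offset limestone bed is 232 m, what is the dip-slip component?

dip-slip = heave / cos(dip) = 232 / cos(51°) = 369 m

369 m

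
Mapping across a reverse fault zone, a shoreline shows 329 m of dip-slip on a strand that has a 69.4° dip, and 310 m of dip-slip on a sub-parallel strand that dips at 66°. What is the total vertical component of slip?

591 m

throw_A = 329 × sin(69.4°) = 308 m
throw_B = 310 × sin(66°) = 283.2 m
total = 308 + 283.2 = 591 m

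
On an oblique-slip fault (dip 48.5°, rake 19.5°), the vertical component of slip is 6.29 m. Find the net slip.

25.2 m

dip-slip = throw / sin(dip) = 6.29 / sin(48.5°) = 8.398 m
net slip = dip-slip / sin(rake) = 8.398 / sin(19.5°) = 25.2 m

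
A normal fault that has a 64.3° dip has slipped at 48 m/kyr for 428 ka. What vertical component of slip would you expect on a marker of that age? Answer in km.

dip-slip = rate × time = 48 m/kyr × 428 ka = 20540 m
throw = dip-slip × sin(dip) = 20540 × sin(64.3°) = 18500 m = 18.5 km

18.5 km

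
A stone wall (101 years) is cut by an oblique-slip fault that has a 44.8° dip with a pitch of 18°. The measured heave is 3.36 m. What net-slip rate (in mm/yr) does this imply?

152 mm/yr

dip-slip = heave / cos(dip) = 3.36 / cos(44.8°) = 4.735 m
net slip = dip-slip / sin(rake) = 4.735 / sin(18°) = 15.32 m
rate = 15.32 m / 101 years = 0.152 m/yr = 152 mm/yr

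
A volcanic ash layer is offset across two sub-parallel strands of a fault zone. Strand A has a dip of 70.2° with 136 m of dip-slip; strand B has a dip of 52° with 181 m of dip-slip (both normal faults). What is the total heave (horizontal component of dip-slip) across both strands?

heave_A = 136 × cos(70.2°) = 46.07 m
heave_B = 181 × cos(52°) = 111.4 m
total = 46.07 + 111.4 = 158 m

158 m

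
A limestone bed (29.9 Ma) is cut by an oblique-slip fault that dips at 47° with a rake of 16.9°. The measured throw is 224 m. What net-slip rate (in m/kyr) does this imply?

0.0352 m/kyr

dip-slip = throw / sin(dip) = 224 / sin(47°) = 306.3 m
net slip = dip-slip / sin(rake) = 306.3 / sin(16.9°) = 1054 m
rate = 1054 m / 29.9 Ma = 0.0000352 m/yr = 0.0352 m/kyr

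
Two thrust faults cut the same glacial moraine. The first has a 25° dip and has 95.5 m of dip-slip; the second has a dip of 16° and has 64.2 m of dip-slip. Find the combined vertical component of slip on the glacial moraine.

throw_A = 95.5 × sin(25°) = 40.36 m
throw_B = 64.2 × sin(16°) = 17.70 m
total = 40.36 + 17.70 = 58.1 m

58.1 m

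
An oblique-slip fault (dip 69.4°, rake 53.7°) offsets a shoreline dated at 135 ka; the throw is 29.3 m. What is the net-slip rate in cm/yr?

0.0288 cm/yr

dip-slip = throw / sin(dip) = 29.3 / sin(69.4°) = 31.30 m
net slip = dip-slip / sin(rake) = 31.30 / sin(53.7°) = 38.84 m
rate = 38.84 m / 135 ka = 0.000288 m/yr = 0.0288 cm/yr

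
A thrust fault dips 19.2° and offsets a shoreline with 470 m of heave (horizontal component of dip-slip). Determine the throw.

164 m

throw = heave × tan(dip) = 470 × tan(19.2°) = 164 m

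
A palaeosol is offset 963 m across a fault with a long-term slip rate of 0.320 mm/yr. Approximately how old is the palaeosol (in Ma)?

3.01 Ma

age = offset / rate = 963 m / (0.320 mm/yr) = 3.01e+06 yr = 3.01 Ma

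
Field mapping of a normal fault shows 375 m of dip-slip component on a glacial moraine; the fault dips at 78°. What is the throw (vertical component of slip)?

throw = dip-slip × sin(dip) = 375 m × sin(78°) = 367 m

367 m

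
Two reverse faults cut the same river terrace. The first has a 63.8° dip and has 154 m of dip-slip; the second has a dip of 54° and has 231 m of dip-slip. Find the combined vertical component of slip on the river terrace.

throw_A = 154 × sin(63.8°) = 138.2 m
throw_B = 231 × sin(54°) = 186.9 m
total = 138.2 + 186.9 = 325 m

325 m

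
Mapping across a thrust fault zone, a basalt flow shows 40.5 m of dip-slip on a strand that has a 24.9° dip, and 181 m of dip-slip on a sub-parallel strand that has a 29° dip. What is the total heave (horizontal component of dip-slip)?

heave_A = 40.5 × cos(24.9°) = 36.74 m
heave_B = 181 × cos(29°) = 158.3 m
total = 36.74 + 158.3 = 195 m

195 m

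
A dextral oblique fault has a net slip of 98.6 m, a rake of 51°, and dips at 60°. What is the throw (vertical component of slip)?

dip-slip = net slip × sin(rake) = 98.6 m × sin(51°) = 76.63 m
throw = dip-slip × sin(dip) = 76.63 × sin(60°) = 66.4 m

66.4 m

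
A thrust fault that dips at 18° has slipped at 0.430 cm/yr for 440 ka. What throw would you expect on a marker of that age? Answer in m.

585 m

dip-slip = rate × time = 0.430 cm/yr × 440 ka = 1892 m
throw = dip-slip × sin(dip) = 1892 × sin(18°) = 585 m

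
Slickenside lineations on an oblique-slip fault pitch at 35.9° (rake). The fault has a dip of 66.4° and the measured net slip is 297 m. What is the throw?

dip-slip = net slip × sin(rake) = 297 m × sin(35.9°) = 174.2 m
throw = dip-slip × sin(dip) = 174.2 × sin(66.4°) = 160 m

160 m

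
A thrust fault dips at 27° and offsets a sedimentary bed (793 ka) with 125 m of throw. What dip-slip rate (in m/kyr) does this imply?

0.347 m/kyr

dip-slip = throw / sin(dip) = 125 m / sin(27°) = 275.3 m
rate = 275.3 m / 793 ka = 0.000347 m/yr = 0.347 m/kyr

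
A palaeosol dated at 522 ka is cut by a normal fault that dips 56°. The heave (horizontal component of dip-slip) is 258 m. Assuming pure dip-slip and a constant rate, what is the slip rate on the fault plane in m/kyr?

0.884 m/kyr

dip-slip = heave / cos(dip) = 258 m / cos(56°) = 461.4 m
rate = 461.4 m / 522 ka = 0.000884 m/yr = 0.884 m/kyr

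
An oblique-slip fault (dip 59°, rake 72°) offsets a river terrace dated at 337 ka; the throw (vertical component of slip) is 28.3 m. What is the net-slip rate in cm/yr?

0.0103 cm/yr

dip-slip = throw / sin(dip) = 28.3 / sin(59°) = 33.02 m
net slip = dip-slip / sin(rake) = 33.02 / sin(72°) = 34.71 m
rate = 34.71 m / 337 ka = 0.000103 m/yr = 0.0103 cm/yr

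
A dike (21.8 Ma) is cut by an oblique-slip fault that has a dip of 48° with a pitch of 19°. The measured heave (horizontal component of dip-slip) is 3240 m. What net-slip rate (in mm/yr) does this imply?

dip-slip = heave / cos(dip) = 3240 / cos(48°) = 4842 m
net slip = dip-slip / sin(rake) = 4842 / sin(19°) = 14870 m
rate = 14870 m / 21.8 Ma = 0.000682 m/yr = 0.682 mm/yr

0.682 mm/yr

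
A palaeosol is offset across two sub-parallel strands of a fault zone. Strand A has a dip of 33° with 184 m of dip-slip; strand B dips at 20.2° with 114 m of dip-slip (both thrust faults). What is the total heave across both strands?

261 m

heave_A = 184 × cos(33°) = 154.3 m
heave_B = 114 × cos(20.2°) = 107 m
total = 154.3 + 107 = 261 m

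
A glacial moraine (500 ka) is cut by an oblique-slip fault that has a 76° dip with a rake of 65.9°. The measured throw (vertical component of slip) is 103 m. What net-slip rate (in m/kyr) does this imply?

dip-slip = throw / sin(dip) = 103 / sin(76°) = 106.2 m
net slip = dip-slip / sin(rake) = 106.2 / sin(65.9°) = 116.3 m
rate = 116.3 m / 500 ka = 0.000233 m/yr = 0.233 m/kyr

0.233 m/kyr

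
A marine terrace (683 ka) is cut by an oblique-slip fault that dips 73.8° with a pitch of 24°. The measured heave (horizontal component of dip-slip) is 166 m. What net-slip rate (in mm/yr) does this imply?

2.14 mm/yr

dip-slip = heave / cos(dip) = 166 / cos(73.8°) = 595 m
net slip = dip-slip / sin(rake) = 595 / sin(24°) = 1463 m
rate = 1463 m / 683 ka = 0.00214 m/yr = 2.14 mm/yr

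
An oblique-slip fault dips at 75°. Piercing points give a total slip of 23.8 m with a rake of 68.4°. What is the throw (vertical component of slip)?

21.4 m

dip-slip = net slip × sin(rake) = 23.8 m × sin(68.4°) = 22.13 m
throw = dip-slip × sin(dip) = 22.13 × sin(75°) = 21.4 m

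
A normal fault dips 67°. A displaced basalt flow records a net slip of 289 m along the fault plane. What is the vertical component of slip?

throw = dip-slip × sin(dip) = 289 m × sin(67°) = 266 m

266 m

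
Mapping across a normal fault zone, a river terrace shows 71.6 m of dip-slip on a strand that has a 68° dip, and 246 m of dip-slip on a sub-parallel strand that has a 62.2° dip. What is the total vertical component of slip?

284 m

throw_A = 71.6 × sin(68°) = 66.39 m
throw_B = 246 × sin(62.2°) = 217.6 m
total = 66.39 + 217.6 = 284 m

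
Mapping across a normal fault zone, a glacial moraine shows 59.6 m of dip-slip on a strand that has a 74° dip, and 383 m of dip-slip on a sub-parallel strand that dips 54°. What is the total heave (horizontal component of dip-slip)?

heave_A = 59.6 × cos(74°) = 16.43 m
heave_B = 383 × cos(54°) = 225.1 m
total = 16.43 + 225.1 = 242 m

242 m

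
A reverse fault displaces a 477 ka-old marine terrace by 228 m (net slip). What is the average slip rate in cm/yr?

0.0478 cm/yr

rate = 228 m / 477 ka = 0.000478 m/yr = 0.0478 cm/yr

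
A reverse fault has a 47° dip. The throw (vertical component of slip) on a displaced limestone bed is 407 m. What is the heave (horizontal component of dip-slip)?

380 m

heave = throw / tan(dip) = 407 / tan(47°) = 380 m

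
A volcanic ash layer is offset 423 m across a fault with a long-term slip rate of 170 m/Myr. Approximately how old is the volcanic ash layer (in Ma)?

age = offset / rate = 423 m / (170 m/Myr) = 2.49e+06 yr = 2.49 Ma

2.49 Ma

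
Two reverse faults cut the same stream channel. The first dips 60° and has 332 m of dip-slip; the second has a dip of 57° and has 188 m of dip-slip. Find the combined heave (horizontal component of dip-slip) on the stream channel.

heave_A = 332 × cos(60°) = 166 m
heave_B = 188 × cos(57°) = 102.4 m
total = 166 + 102.4 = 268 m

268 m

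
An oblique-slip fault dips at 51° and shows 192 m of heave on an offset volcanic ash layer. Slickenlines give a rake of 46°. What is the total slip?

424 m

dip-slip = heave / cos(dip) = 192 / cos(51°) = 305.1 m
net slip = dip-slip / sin(rake) = 305.1 / sin(46°) = 424 m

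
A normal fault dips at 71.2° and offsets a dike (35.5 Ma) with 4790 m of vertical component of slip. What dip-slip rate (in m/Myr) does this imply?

dip-slip = throw / sin(dip) = 4790 m / sin(71.2°) = 5060 m
rate = 5060 m / 35.5 Ma = 0.000143 m/yr = 143 m/Myr

143 m/Myr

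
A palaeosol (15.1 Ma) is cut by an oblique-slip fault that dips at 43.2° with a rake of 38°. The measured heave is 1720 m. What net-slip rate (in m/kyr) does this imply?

0.254 m/kyr

dip-slip = heave / cos(dip) = 1720 / cos(43.2°) = 2359 m
net slip = dip-slip / sin(rake) = 2359 / sin(38°) = 3832 m
rate = 3832 m / 15.1 Ma = 0.000254 m/yr = 0.254 m/kyr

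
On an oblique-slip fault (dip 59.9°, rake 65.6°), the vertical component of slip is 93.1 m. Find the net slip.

118 m

dip-slip = throw / sin(dip) = 93.1 / sin(59.9°) = 107.6 m
net slip = dip-slip / sin(rake) = 107.6 / sin(65.6°) = 118 m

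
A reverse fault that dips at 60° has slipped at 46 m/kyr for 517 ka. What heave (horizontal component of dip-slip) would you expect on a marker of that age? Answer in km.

dip-slip = rate × time = 46 m/kyr × 517 ka = 23780 m
heave = dip-slip × cos(dip) = 23780 × cos(60°) = 11900 m = 11.9 km

11.9 km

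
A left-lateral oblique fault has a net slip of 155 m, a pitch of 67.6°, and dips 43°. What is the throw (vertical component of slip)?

97.7 m

dip-slip = net slip × sin(rake) = 155 m × sin(67.6°) = 143.3 m
throw = dip-slip × sin(dip) = 143.3 × sin(43°) = 97.7 m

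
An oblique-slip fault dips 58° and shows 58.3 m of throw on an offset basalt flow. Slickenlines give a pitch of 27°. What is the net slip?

151 m

dip-slip = throw / sin(dip) = 58.3 / sin(58°) = 68.75 m
net slip = dip-slip / sin(rake) = 68.75 / sin(27°) = 151 m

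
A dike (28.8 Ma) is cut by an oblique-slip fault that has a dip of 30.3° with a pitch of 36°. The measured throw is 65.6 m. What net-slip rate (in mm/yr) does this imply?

dip-slip = throw / sin(dip) = 65.6 / sin(30.3°) = 130 m
net slip = dip-slip / sin(rake) = 130 / sin(36°) = 221.2 m
rate = 221.2 m / 28.8 Ma = 0.00000768 m/yr = 0.00768 mm/yr

0.00768 mm/yr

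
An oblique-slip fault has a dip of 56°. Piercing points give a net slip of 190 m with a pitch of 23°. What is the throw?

dip-slip = net slip × sin(rake) = 190 m × sin(23°) = 74.24 m
throw = dip-slip × sin(dip) = 74.24 × sin(56°) = 61.5 m

61.5 m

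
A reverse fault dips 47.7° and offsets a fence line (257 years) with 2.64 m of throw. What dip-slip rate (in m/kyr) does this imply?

dip-slip = throw / sin(dip) = 2.64 m / sin(47.7°) = 3.569 m
rate = 3.569 m / 257 years = 0.0139 m/yr = 13.9 m/kyr

13.9 m/kyr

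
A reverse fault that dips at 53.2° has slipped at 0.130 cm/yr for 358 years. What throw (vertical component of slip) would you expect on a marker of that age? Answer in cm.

dip-slip = rate × time = 0.130 cm/yr × 358 years = 0.4654 m
throw = dip-slip × sin(dip) = 0.4654 × sin(53.2°) = 0.373 m = 37.3 cm

37.3 cm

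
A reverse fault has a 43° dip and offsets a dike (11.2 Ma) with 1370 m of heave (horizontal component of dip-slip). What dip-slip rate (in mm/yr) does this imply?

dip-slip = heave / cos(dip) = 1370 m / cos(43°) = 1873 m
rate = 1873 m / 11.2 Ma = 0.000167 m/yr = 0.167 mm/yr

0.167 mm/yr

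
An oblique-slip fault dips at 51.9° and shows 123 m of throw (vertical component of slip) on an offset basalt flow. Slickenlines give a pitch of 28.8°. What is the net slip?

324 m

dip-slip = throw / sin(dip) = 123 / sin(51.9°) = 156.3 m
net slip = dip-slip / sin(rake) = 156.3 / sin(28.8°) = 324 m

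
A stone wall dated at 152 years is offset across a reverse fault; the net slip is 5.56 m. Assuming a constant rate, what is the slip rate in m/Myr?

rate = 5.56 m / 152 years = 0.0366 m/yr = 36600 m/Myr

36600 m/Myr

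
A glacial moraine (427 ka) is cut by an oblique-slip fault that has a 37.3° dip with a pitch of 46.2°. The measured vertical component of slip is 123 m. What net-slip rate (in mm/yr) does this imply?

dip-slip = throw / sin(dip) = 123 / sin(37.3°) = 203 m
net slip = dip-slip / sin(rake) = 203 / sin(46.2°) = 281.2 m
rate = 281.2 m / 427 ka = 0.000659 m/yr = 0.659 mm/yr

0.659 mm/yr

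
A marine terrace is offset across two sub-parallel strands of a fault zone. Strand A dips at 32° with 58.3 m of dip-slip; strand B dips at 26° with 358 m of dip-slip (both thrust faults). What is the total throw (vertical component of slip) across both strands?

188 m

throw_A = 58.3 × sin(32°) = 30.89 m
throw_B = 358 × sin(26°) = 156.9 m
total = 30.89 + 156.9 = 188 m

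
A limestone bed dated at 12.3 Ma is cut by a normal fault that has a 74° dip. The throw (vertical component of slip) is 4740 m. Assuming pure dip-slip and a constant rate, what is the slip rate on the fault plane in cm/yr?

0.0401 cm/yr

dip-slip = throw / sin(dip) = 4740 m / sin(74°) = 4931 m
rate = 4931 m / 12.3 Ma = 0.000401 m/yr = 0.0401 cm/yr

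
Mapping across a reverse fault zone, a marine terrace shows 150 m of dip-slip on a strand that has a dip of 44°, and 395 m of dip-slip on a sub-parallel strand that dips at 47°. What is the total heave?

heave_A = 150 × cos(44°) = 107.9 m
heave_B = 395 × cos(47°) = 269.4 m
total = 107.9 + 269.4 = 377 m

377 m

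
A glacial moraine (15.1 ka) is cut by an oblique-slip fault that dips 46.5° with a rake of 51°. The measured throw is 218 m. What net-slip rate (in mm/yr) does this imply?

dip-slip = throw / sin(dip) = 218 / sin(46.5°) = 300.5 m
net slip = dip-slip / sin(rake) = 300.5 / sin(51°) = 386.7 m
rate = 386.7 m / 15.1 ka = 0.0256 m/yr = 25.6 mm/yr

25.6 mm/yr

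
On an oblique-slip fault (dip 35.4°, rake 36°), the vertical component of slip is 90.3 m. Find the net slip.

dip-slip = throw / sin(dip) = 90.3 / sin(35.4°) = 155.9 m
net slip = dip-slip / sin(rake) = 155.9 / sin(36°) = 265 m

265 m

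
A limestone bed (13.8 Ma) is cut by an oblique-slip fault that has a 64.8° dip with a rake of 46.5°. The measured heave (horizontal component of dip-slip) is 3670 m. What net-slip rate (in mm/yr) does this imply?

dip-slip = heave / cos(dip) = 3670 / cos(64.8°) = 8619 m
net slip = dip-slip / sin(rake) = 8619 / sin(46.5°) = 11880 m
rate = 11880 m / 13.8 Ma = 0.000861 m/yr = 0.861 mm/yr

0.861 mm/yr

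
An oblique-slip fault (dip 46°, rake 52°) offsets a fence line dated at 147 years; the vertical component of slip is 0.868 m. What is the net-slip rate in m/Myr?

10400 m/Myr

dip-slip = throw / sin(dip) = 0.868 / sin(46°) = 1.207 m
net slip = dip-slip / sin(rake) = 1.207 / sin(52°) = 1.531 m
rate = 1.531 m / 147 years = 0.0104 m/yr = 10400 m/Myr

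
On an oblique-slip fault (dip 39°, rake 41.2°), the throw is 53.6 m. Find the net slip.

129 m

dip-slip = throw / sin(dip) = 53.6 / sin(39°) = 85.17 m
net slip = dip-slip / sin(rake) = 85.17 / sin(41.2°) = 129 m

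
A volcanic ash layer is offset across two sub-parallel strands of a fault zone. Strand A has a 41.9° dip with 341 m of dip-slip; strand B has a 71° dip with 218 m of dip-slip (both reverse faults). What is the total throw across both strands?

throw_A = 341 × sin(41.9°) = 227.7 m
throw_B = 218 × sin(71°) = 206.1 m
total = 227.7 + 206.1 = 434 m

434 m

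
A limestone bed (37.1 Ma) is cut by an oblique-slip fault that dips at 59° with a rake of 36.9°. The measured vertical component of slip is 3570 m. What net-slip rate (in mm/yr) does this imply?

dip-slip = throw / sin(dip) = 3570 / sin(59°) = 4165 m
net slip = dip-slip / sin(rake) = 4165 / sin(36.9°) = 6937 m
rate = 6937 m / 37.1 Ma = 0.000187 m/yr = 0.187 mm/yr

0.187 mm/yr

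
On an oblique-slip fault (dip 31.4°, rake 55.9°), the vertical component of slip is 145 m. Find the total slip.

336 m

dip-slip = throw / sin(dip) = 145 / sin(31.4°) = 278.3 m
net slip = dip-slip / sin(rake) = 278.3 / sin(55.9°) = 336 m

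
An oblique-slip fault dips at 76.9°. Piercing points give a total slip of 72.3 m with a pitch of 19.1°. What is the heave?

5.36 m

dip-slip = net slip × sin(rake) = 72.3 m × sin(19.1°) = 23.66 m
heave = dip-slip × cos(dip) = 23.66 × cos(76.9°) = 5.36 m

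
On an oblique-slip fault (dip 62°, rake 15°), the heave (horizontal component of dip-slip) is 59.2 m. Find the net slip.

487 m

dip-slip = heave / cos(dip) = 59.2 / cos(62°) = 126.1 m
net slip = dip-slip / sin(rake) = 126.1 / sin(15°) = 487 m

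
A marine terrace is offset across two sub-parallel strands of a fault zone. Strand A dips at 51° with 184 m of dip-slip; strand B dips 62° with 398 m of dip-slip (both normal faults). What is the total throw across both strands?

494 m

throw_A = 184 × sin(51°) = 143 m
throw_B = 398 × sin(62°) = 351.4 m
total = 143 + 351.4 = 494 m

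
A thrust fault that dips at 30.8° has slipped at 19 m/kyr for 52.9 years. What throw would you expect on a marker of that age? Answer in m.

0.515 m

dip-slip = rate × time = 19 m/kyr × 52.9 years = 1.005 m
throw = dip-slip × sin(dip) = 1.005 × sin(30.8°) = 0.515 m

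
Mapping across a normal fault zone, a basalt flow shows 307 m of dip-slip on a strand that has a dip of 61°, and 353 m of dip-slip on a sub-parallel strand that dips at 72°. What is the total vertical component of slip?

throw_A = 307 × sin(61°) = 268.5 m
throw_B = 353 × sin(72°) = 335.7 m
total = 268.5 + 335.7 = 604 m

604 m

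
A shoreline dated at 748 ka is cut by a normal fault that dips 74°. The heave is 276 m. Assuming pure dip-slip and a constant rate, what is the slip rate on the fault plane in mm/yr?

dip-slip = heave / cos(dip) = 276 m / cos(74°) = 1001 m
rate = 1001 m / 748 ka = 0.00134 m/yr = 1.34 mm/yr

1.34 mm/yr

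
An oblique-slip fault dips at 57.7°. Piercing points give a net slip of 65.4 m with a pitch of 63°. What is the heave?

31.1 m

dip-slip = net slip × sin(rake) = 65.4 m × sin(63°) = 58.27 m
heave = dip-slip × cos(dip) = 58.27 × cos(57.7°) = 31.1 m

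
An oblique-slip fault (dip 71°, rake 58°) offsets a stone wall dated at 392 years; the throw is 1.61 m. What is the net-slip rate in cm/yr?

0.512 cm/yr

dip-slip = throw / sin(dip) = 1.61 / sin(71°) = 1.703 m
net slip = dip-slip / sin(rake) = 1.703 / sin(58°) = 2.008 m
rate = 2.008 m / 392 years = 0.00512 m/yr = 0.512 cm/yr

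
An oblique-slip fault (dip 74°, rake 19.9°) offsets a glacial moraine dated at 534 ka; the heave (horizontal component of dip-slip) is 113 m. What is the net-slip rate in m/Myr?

2260 m/Myr

dip-slip = heave / cos(dip) = 113 / cos(74°) = 410 m
net slip = dip-slip / sin(rake) = 410 / sin(19.9°) = 1204 m
rate = 1204 m / 534 ka = 0.00226 m/yr = 2260 m/Myr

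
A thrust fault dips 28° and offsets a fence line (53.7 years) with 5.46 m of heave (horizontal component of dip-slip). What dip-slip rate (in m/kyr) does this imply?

dip-slip = heave / cos(dip) = 5.46 m / cos(28°) = 6.184 m
rate = 6.184 m / 53.7 years = 0.115 m/yr = 115 m/kyr

115 m/kyr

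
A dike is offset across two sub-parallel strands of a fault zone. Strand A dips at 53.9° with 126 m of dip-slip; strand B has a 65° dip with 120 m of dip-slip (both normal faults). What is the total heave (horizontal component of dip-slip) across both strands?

125 m

heave_A = 126 × cos(53.9°) = 74.24 m
heave_B = 120 × cos(65°) = 50.71 m
total = 74.24 + 50.71 = 125 m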